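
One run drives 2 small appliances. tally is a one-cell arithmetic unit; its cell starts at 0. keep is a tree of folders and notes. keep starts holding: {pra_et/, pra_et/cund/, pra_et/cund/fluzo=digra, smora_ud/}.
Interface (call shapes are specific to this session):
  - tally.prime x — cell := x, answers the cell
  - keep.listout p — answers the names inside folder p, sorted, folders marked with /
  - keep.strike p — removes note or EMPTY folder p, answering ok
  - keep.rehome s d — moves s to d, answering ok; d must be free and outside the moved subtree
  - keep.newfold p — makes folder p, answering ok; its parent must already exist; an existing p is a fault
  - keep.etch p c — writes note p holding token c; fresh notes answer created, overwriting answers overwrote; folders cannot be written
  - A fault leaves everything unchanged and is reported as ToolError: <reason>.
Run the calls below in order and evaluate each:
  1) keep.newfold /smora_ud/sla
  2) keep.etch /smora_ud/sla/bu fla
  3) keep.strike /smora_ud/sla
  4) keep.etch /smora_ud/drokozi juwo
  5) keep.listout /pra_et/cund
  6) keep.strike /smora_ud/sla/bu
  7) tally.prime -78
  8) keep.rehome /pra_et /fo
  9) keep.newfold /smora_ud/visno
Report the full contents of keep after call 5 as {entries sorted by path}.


Using newfold passing /smora_ud/sla: ok.
Calling etch passing /smora_ud/sla/bu, fla, and observe created.
Now I run strike passing /smora_ud/sla, which returns ToolError: not empty.
Invoking etch passing /smora_ud/drokozi, juwo, and get created.
I call listout passing /pra_et/cund, and observe [fluzo].
Then strike passing /smora_ud/sla/bu, and observe ok.
I run prime passing -78, and see -78.
Now I run rehome passing /pra_et, /fo: ok.
Calling newfold passing /smora_ud/visno, — result: ok.

Answer: {pra_et/, pra_et/cund/, pra_et/cund/fluzo=digra, smora_ud/, smora_ud/drokozi=juwo, smora_ud/sla/, smora_ud/sla/bu=fla}


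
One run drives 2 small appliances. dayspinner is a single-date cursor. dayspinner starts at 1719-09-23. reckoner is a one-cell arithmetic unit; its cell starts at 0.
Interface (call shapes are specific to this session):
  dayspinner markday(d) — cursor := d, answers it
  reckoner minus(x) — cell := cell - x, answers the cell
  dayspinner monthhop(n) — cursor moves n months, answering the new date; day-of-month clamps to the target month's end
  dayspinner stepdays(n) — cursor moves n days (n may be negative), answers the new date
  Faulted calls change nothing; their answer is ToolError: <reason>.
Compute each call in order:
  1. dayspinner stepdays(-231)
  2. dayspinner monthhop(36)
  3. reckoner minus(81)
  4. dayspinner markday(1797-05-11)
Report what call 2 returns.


Do: dayspinner stepdays[n: -231]
See: 1719-02-04
Do: dayspinner monthhop[n: 36]
See: 1722-02-04
Do: reckoner minus[x: 81]
See: -81
Do: dayspinner markday[d: 1797-05-11]
See: 1797-05-11

Answer: 1722-02-04


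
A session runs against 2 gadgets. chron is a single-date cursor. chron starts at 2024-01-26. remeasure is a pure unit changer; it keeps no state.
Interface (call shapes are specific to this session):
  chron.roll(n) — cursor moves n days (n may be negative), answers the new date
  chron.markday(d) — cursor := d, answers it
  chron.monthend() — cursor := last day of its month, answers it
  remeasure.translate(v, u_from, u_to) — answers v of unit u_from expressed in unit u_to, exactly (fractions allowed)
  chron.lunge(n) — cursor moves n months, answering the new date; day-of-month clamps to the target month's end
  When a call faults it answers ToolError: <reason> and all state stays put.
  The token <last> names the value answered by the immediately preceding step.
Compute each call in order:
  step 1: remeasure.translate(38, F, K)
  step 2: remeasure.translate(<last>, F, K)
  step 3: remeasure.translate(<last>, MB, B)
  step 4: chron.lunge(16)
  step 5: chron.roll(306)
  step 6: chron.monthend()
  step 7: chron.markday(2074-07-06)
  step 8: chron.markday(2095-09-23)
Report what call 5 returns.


Answer: 2026-03-28

Derivation:
# remeasure.translate(v=38, u_from=F, u_to=K) : 16589/60
# remeasure.translate(v=<last>, u_from=F, u_to=K) : 110423/270
# remeasure.translate(v=<last>, u_from=MB, u_to=B) : 11042300000/27
# chron.lunge(n=16) : 2025-05-26
# chron.roll(n=306) : 2026-03-28
# chron.monthend() : 2026-03-31
# chron.markday(d=2074-07-06) : 2074-07-06
# chron.markday(d=2095-09-23) : 2095-09-23


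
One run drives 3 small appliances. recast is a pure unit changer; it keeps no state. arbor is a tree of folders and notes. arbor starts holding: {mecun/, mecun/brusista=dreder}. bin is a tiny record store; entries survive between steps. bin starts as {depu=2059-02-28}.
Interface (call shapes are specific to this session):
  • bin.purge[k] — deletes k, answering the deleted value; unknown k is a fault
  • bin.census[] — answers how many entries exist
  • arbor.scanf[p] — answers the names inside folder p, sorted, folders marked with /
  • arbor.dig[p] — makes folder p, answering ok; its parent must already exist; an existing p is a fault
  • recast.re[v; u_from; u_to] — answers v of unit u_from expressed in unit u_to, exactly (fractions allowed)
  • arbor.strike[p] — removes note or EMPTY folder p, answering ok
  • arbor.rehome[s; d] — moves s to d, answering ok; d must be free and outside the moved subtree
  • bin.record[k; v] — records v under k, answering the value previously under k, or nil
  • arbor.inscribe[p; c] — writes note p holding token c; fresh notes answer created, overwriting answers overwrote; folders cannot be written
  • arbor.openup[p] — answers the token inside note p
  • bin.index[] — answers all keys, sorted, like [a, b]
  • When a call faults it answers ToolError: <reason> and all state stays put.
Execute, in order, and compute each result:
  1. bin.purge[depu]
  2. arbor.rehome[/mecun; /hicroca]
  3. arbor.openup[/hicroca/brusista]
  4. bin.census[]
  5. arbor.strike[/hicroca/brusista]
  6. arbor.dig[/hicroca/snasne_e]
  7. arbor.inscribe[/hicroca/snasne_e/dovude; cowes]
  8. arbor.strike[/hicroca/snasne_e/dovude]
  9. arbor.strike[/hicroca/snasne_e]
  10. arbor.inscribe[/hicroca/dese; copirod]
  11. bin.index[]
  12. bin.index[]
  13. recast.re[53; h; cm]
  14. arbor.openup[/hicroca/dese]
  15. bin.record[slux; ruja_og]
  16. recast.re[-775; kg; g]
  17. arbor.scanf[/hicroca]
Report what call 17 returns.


Answer: [dese]

Derivation:
! purge(depu) -> 2059-02-28
! rehome(/mecun, /hicroca) -> ok
! openup(/hicroca/brusista) -> dreder
! census() -> 0
! strike(/hicroca/brusista) -> ok
! dig(/hicroca/snasne_e) -> ok
! inscribe(/hicroca/snasne_e/dovude, cowes) -> created
! strike(/hicroca/snasne_e/dovude) -> ok
! strike(/hicroca/snasne_e) -> ok
! inscribe(/hicroca/dese, copirod) -> created
! index() -> []
! index() -> []
! re(53, h, cm) -> ToolError: incompatible units
! openup(/hicroca/dese) -> copirod
! record(slux, ruja_og) -> nil
! re(-775, kg, g) -> -775000
! scanf(/hicroca) -> [dese]


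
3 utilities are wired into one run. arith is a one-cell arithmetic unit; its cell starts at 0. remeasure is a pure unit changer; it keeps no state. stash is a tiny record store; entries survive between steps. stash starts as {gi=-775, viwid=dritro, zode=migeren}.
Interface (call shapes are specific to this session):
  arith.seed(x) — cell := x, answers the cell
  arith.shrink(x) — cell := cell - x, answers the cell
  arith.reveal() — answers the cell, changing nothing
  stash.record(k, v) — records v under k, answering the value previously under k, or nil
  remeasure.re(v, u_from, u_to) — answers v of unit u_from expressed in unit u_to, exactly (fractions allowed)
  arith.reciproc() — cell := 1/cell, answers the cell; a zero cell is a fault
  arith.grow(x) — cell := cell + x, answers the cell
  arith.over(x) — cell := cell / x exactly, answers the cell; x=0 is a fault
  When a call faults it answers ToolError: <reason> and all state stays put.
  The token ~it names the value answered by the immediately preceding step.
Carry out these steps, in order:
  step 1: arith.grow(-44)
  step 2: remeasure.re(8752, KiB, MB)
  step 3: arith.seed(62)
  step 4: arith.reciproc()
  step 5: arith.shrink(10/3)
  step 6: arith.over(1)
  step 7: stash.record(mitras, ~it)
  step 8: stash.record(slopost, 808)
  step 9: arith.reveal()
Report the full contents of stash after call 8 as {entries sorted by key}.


Answer: {gi=-775, mitras=-617/186, slopost=808, viwid=dritro, zode=migeren}

Derivation:
~$ grow x: -44
[out] -44
~$ re v: 8752 u_from: KiB u_to: MB
[out] 140032/15625
~$ seed x: 62
[out] 62
~$ reciproc
[out] 1/62
~$ shrink x: 10/3
[out] -617/186
~$ over x: 1
[out] -617/186
~$ record k: mitras v: ~it
[out] nil
~$ record k: slopost v: 808
[out] nil
~$ reveal
[out] -617/186


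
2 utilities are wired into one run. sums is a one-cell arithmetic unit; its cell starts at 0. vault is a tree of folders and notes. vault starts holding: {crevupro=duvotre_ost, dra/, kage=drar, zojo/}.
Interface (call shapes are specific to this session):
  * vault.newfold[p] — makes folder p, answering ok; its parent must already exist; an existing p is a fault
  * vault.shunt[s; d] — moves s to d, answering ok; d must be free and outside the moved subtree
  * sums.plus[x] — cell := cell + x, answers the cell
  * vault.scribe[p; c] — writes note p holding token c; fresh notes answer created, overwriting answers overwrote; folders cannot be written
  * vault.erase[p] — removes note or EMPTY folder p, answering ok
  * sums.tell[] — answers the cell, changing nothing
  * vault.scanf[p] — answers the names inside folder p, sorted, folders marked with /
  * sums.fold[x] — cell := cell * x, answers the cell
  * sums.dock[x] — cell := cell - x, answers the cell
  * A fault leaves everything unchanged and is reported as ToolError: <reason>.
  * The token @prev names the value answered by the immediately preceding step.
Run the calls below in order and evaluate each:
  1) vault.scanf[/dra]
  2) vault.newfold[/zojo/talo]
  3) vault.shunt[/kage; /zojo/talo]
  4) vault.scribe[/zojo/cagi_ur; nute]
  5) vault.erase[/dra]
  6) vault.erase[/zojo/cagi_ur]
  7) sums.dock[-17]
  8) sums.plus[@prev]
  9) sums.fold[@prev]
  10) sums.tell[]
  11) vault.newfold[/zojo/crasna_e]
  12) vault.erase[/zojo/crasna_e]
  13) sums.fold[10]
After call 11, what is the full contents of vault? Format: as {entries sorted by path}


Answer: {crevupro=duvotre_ost, kage=drar, zojo/, zojo/crasna_e/, zojo/talo/}

Derivation:
·→ vault.scanf(p: /dra)
·← []
·→ vault.newfold(p: /zojo/talo)
·← ok
·→ vault.shunt(s: /kage, d: /zojo/talo)
·← ToolError: exists
·→ vault.scribe(p: /zojo/cagi_ur, c: nute)
·← created
·→ vault.erase(p: /dra)
·← ok
·→ vault.erase(p: /zojo/cagi_ur)
·← ok
·→ sums.dock(x: -17)
·← 17
·→ sums.plus(x: @prev)
·← 34
·→ sums.fold(x: @prev)
·← 1156
·→ sums.tell()
·← 1156
·→ vault.newfold(p: /zojo/crasna_e)
·← ok
·→ vault.erase(p: /zojo/crasna_e)
·← ok
·→ sums.fold(x: 10)
·← 11560


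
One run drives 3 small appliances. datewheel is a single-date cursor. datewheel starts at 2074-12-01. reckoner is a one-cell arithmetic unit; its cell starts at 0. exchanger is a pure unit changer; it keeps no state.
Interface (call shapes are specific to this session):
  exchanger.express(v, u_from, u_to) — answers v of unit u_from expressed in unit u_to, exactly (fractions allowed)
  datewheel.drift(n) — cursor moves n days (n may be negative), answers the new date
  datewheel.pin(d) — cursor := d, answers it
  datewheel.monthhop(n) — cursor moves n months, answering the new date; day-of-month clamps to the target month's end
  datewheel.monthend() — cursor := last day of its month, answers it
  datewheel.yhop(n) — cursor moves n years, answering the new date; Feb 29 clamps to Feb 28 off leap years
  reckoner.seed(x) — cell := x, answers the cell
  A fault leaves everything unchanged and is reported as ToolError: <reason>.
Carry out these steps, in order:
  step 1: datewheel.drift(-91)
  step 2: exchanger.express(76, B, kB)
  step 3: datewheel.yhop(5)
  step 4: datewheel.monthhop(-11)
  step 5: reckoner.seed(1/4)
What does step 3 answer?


→ datewheel.drift(n='-91')
← 2074-09-01
→ exchanger.express(v='76', u_from='B', u_to='kB')
← 19/250
→ datewheel.yhop(n='5')
← 2079-09-01
→ datewheel.monthhop(n='-11')
← 2078-10-01
→ reckoner.seed(x='1/4')
← 1/4

Answer: 2079-09-01


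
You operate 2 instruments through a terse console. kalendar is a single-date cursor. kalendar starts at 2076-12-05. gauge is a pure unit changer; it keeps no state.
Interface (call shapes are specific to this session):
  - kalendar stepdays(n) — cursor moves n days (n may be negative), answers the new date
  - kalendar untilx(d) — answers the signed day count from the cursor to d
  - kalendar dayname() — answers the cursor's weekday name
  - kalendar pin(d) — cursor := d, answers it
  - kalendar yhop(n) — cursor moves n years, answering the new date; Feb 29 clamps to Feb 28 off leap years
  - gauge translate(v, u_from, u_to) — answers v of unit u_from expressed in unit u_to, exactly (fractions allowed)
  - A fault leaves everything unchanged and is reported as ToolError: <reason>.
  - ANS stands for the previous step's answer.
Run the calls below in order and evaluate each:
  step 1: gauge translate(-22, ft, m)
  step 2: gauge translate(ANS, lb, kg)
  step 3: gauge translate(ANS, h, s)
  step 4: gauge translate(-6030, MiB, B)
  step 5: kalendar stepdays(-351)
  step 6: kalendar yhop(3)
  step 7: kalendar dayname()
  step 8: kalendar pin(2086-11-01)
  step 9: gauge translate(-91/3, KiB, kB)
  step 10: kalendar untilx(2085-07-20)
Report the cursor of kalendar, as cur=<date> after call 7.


Next I call gauge translate passing v='-22', u_from='ft', u_to='m', which returns -4191/625.
Now I run gauge translate passing v='ANS', u_from='lb', u_to='kg', which returns -190100562267/62500000000.
I try gauge translate passing v='ANS', u_from='h', u_to='s', and see -1710905060403/156250000.
Invoking gauge translate passing v='-6030', u_from='MiB', u_to='B', yielding -6322913280.
Invoking kalendar stepdays passing n='-351', which returns 2075-12-20.
Now I run kalendar yhop passing n='3', — result: 2078-12-20.
I try kalendar dayname(), yielding Tuesday.
Then kalendar pin passing d='2086-11-01', which returns 2086-11-01.
Then gauge translate passing v='-91/3', u_from='KiB', u_to='kB', yielding -11648/375.
I run kalendar untilx passing d='2085-07-20', and see -469.

Answer: cur=2078-12-20


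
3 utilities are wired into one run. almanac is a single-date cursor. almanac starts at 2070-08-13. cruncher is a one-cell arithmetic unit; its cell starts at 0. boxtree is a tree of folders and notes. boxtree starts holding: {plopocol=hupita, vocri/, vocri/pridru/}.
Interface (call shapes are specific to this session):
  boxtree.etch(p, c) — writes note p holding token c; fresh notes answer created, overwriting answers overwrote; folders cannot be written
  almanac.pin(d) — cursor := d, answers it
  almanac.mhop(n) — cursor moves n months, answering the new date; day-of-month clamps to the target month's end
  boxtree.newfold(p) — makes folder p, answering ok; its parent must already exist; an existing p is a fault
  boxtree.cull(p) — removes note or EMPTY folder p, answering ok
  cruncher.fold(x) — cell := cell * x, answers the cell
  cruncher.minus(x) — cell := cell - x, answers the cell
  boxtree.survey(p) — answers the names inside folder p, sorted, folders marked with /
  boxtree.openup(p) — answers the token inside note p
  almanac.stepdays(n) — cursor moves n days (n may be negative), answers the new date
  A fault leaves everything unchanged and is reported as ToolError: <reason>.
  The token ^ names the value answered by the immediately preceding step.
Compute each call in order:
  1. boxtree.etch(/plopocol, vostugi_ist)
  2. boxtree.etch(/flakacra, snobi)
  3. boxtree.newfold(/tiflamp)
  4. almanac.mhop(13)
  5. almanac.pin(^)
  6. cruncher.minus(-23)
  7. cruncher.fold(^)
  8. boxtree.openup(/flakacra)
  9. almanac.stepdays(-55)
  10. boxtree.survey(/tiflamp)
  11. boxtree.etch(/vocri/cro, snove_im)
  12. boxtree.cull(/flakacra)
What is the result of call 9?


Answer: 2071-07-20

Derivation:
→ boxtree.etch(p=/plopocol, c=vostugi_ist)
← overwrote
→ boxtree.etch(p=/flakacra, c=snobi)
← created
→ boxtree.newfold(p=/tiflamp)
← ok
→ almanac.mhop(n=13)
← 2071-09-13
→ almanac.pin(d=^)
← 2071-09-13
→ cruncher.minus(x=-23)
← 23
→ cruncher.fold(x=^)
← 529
→ boxtree.openup(p=/flakacra)
← snobi
→ almanac.stepdays(n=-55)
← 2071-07-20
→ boxtree.survey(p=/tiflamp)
← []
→ boxtree.etch(p=/vocri/cro, c=snove_im)
← created
→ boxtree.cull(p=/flakacra)
← ok


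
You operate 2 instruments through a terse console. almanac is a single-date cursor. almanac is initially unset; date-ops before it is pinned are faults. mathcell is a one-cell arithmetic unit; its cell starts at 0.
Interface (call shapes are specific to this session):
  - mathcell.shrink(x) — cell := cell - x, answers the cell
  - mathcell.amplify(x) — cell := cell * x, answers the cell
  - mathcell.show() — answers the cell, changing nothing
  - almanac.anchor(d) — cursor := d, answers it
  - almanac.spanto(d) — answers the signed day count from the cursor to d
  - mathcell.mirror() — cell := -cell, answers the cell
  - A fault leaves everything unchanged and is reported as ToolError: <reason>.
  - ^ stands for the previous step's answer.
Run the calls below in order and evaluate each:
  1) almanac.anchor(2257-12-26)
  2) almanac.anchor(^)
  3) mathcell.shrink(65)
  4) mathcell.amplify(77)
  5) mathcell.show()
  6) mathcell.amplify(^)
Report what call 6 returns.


I try anchor passing d='2257-12-26', and get 2257-12-26.
Then anchor passing d='^', and observe 2257-12-26.
Invoking shrink passing x='65', which returns -65.
I invoke amplify passing x='77', yielding -5005.
Invoking show(), giving -5005.
I run amplify passing x='^', giving 25050025.

Answer: 25050025


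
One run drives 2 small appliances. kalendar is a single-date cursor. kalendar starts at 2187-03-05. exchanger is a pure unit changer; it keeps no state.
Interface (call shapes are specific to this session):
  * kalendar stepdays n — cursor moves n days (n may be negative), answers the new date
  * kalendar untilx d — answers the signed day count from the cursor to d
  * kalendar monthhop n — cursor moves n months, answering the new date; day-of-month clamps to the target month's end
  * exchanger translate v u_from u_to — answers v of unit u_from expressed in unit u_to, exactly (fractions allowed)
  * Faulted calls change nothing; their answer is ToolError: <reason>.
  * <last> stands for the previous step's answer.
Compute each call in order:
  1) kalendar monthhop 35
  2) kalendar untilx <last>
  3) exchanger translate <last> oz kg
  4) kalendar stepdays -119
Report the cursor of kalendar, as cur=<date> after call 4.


[in] kalendar monthhop n→35
  2190-02-05
[in] kalendar untilx d→<last>
  0
[in] exchanger translate v→<last> u_from→oz u_to→kg
  0
[in] kalendar stepdays n→-119
  2189-10-09

Answer: cur=2189-10-09


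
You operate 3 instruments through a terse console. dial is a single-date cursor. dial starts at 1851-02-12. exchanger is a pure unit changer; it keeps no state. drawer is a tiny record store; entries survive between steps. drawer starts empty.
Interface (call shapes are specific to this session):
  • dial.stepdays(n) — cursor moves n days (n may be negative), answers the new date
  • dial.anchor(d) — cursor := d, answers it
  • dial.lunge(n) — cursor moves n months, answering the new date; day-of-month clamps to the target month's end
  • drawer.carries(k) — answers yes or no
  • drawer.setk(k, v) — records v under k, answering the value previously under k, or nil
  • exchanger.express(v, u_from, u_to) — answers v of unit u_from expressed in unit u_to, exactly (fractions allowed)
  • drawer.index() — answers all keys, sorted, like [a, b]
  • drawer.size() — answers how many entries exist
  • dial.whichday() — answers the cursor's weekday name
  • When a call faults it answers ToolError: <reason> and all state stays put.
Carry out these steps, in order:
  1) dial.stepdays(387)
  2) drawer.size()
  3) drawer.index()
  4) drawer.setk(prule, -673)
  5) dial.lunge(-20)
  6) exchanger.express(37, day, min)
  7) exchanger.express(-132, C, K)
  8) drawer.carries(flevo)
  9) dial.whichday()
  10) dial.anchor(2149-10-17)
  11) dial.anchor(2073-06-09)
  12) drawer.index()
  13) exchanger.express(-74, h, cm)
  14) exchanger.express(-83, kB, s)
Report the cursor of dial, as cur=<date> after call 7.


Answer: cur=1850-07-05

Derivation:
>>> stepdays 387
  1852-03-05
>>> size
  0
>>> index
  []
>>> setk prule -673
  nil
>>> lunge -20
  1850-07-05
>>> express 37 day min
  53280
>>> express -132 C K
  2823/20
>>> carries flevo
  no
>>> whichday
  Friday
>>> anchor 2149-10-17
  2149-10-17
>>> anchor 2073-06-09
  2073-06-09
>>> index
  [prule]
>>> express -74 h cm
  ToolError: incompatible units
>>> express -83 kB s
  ToolError: incompatible units


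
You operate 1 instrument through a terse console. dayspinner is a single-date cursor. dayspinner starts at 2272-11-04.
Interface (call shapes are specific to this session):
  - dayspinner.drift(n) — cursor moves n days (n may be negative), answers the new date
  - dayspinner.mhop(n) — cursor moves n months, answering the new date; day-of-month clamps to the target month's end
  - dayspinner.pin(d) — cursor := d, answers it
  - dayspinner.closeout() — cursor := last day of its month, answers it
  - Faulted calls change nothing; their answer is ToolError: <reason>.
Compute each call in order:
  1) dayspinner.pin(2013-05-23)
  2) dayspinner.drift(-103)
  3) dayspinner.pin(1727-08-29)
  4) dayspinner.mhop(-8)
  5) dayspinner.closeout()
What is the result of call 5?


Answer: 1726-12-31

Derivation:
·→ pin(2013-05-23)
·← 2013-05-23
·→ drift(-103)
·← 2013-02-09
·→ pin(1727-08-29)
·← 1727-08-29
·→ mhop(-8)
·← 1726-12-29
·→ closeout()
·← 1726-12-31


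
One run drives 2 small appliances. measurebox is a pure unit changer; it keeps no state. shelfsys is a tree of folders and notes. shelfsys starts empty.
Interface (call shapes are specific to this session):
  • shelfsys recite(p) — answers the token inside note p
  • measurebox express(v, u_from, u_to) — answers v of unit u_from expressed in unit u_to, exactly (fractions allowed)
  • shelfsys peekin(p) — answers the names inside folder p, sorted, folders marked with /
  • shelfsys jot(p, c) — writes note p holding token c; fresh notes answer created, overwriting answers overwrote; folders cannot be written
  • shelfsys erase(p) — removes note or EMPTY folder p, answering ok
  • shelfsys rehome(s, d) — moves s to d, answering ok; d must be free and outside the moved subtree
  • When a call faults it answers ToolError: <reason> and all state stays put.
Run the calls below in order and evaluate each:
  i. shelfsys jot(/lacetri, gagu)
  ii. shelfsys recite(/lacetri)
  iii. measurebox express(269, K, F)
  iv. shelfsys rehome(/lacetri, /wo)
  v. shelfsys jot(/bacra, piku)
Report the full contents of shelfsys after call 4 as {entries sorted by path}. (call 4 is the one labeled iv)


Answer: {wo=gagu}

Derivation:
[in] shelfsys jot p: /lacetri c: gagu
  created
[in] shelfsys recite p: /lacetri
  gagu
[in] measurebox express v: 269 u_from: K u_to: F
  2453/100
[in] shelfsys rehome s: /lacetri d: /wo
  ok
[in] shelfsys jot p: /bacra c: piku
  created


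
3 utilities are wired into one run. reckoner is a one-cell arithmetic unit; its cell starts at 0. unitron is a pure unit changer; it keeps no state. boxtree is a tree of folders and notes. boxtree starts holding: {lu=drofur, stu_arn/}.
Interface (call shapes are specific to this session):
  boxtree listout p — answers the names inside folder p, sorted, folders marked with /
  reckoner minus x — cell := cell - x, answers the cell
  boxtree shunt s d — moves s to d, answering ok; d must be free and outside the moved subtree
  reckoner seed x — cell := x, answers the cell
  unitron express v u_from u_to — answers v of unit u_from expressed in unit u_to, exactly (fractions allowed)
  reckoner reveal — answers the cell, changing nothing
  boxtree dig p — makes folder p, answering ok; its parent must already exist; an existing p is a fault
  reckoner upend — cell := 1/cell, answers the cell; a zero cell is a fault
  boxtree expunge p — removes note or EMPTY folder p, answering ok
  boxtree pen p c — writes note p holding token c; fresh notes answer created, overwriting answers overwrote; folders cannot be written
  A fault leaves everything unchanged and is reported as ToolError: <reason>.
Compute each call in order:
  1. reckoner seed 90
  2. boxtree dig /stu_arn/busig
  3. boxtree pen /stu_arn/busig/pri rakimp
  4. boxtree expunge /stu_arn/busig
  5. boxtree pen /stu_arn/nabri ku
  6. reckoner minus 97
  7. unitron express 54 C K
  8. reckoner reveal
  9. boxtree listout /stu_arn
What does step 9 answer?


Answer: [busig/, nabri]

Derivation:
% reckoner seed x=90
[out] 90
% boxtree dig p=/stu_arn/busig
[out] ok
% boxtree pen p=/stu_arn/busig/pri c=rakimp
[out] created
% boxtree expunge p=/stu_arn/busig
[out] ToolError: not empty
% boxtree pen p=/stu_arn/nabri c=ku
[out] created
% reckoner minus x=97
[out] -7
% unitron express v=54 u_from=C u_to=K
[out] 6543/20
% reckoner reveal
[out] -7
% boxtree listout p=/stu_arn
[out] [busig/, nabri]


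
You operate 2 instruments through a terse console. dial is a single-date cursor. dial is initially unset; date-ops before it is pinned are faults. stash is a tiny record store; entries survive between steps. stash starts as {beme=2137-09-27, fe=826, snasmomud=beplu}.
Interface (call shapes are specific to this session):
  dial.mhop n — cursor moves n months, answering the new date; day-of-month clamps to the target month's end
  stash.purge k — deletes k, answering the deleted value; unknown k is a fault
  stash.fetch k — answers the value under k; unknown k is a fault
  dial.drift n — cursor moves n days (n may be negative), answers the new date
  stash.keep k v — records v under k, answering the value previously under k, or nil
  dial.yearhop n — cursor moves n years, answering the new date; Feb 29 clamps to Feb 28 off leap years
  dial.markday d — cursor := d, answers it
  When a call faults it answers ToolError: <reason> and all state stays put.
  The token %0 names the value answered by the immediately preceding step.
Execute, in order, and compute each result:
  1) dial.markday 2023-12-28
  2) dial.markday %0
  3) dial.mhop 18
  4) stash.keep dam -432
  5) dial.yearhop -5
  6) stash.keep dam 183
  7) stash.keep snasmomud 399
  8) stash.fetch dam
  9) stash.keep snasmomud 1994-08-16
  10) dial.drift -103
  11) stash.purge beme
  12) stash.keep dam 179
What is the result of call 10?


→ dial.markday(2023-12-28)
← 2023-12-28
→ dial.markday(%0)
← 2023-12-28
→ dial.mhop(18)
← 2025-06-28
→ stash.keep(dam, -432)
← nil
→ dial.yearhop(-5)
← 2020-06-28
→ stash.keep(dam, 183)
← -432
→ stash.keep(snasmomud, 399)
← beplu
→ stash.fetch(dam)
← 183
→ stash.keep(snasmomud, 1994-08-16)
← 399
→ dial.drift(-103)
← 2020-03-17
→ stash.purge(beme)
← 2137-09-27
→ stash.keep(dam, 179)
← 183

Answer: 2020-03-17


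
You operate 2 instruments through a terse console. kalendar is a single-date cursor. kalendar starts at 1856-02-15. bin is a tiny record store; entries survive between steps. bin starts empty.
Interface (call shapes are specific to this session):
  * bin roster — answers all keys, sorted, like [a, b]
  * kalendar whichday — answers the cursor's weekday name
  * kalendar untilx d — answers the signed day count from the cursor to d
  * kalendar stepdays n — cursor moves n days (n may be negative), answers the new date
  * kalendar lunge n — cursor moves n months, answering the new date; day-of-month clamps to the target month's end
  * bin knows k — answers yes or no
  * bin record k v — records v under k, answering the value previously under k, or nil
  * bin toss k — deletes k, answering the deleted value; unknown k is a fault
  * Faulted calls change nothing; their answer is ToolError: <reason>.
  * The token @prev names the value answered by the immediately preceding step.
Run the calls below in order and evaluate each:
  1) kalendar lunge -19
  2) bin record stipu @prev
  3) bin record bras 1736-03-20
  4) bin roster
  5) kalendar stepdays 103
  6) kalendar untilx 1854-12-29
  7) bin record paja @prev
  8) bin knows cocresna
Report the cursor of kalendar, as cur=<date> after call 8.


Answer: cur=1854-10-26

Derivation:
>> kalendar lunge(n→-19)
<< 1854-07-15
>> bin record(k→stipu, v→@prev)
<< nil
>> bin record(k→bras, v→1736-03-20)
<< nil
>> bin roster()
<< [bras, stipu]
>> kalendar stepdays(n→103)
<< 1854-10-26
>> kalendar untilx(d→1854-12-29)
<< 64
>> bin record(k→paja, v→@prev)
<< nil
>> bin knows(k→cocresna)
<< no


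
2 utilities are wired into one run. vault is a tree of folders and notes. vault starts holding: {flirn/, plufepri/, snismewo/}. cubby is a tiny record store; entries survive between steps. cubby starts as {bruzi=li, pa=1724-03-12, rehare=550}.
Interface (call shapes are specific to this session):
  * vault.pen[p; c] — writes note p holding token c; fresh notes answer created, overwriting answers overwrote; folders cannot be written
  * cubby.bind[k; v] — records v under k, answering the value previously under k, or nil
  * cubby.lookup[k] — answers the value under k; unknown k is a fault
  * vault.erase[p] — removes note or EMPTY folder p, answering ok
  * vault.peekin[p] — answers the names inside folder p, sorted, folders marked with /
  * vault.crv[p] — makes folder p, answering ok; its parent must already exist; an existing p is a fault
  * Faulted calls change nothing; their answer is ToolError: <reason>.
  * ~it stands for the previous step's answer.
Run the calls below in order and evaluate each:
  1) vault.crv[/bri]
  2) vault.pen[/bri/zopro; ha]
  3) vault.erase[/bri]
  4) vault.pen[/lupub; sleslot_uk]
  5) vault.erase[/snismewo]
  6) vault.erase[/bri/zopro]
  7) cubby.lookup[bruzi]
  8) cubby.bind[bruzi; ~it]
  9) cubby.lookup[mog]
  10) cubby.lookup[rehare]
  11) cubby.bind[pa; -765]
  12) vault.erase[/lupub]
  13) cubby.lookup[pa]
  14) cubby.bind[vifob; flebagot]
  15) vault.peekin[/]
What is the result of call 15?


Answer: [bri/, flirn/, plufepri/]

Derivation:
>>> vault.crv p→/bri
= ok
>>> vault.pen p→/bri/zopro c→ha
= created
>>> vault.erase p→/bri
= ToolError: not empty
>>> vault.pen p→/lupub c→sleslot_uk
= created
>>> vault.erase p→/snismewo
= ok
>>> vault.erase p→/bri/zopro
= ok
>>> cubby.lookup k→bruzi
= li
>>> cubby.bind k→bruzi v→~it
= li
>>> cubby.lookup k→mog
= ToolError: no such key mog
>>> cubby.lookup k→rehare
= 550
>>> cubby.bind k→pa v→-765
= 1724-03-12
>>> vault.erase p→/lupub
= ok
>>> cubby.lookup k→pa
= -765
>>> cubby.bind k→vifob v→flebagot
= nil
>>> vault.peekin p→/
= [bri/, flirn/, plufepri/]


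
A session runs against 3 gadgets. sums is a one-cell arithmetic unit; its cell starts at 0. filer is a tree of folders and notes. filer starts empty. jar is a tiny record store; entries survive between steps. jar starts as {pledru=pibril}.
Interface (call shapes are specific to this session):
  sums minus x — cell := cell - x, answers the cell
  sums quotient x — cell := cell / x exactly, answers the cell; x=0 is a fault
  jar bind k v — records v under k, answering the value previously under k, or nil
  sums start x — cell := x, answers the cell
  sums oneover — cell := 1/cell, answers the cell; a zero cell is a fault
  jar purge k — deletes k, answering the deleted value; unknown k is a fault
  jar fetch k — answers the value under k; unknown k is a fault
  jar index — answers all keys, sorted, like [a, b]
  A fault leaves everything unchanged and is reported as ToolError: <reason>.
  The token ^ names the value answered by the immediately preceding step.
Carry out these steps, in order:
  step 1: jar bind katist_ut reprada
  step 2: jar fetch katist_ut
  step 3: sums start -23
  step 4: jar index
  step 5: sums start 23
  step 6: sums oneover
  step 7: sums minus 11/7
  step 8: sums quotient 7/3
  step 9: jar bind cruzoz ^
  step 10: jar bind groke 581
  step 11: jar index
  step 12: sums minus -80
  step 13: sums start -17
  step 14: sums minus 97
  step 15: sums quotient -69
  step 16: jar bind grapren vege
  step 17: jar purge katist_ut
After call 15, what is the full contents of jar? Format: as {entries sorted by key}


Answer: {cruzoz=-738/1127, groke=581, katist_ut=reprada, pledru=pibril}

Derivation:
Using jar bind using k=katist_ut, v=reprada, yielding nil.
I use jar fetch using k=katist_ut, which returns reprada.
Then sums start using x=-23, and observe -23.
Then jar index, giving [katist_ut, pledru].
Now I run sums start using x=23, and see 23.
I use sums oneover, and observe 1/23.
Next I call sums minus using x=11/7, yielding -246/161.
Now I run sums quotient using x=7/3, yielding -738/1127.
Now I run jar bind using k=cruzoz, v=^, and see nil.
I call jar bind using k=groke, v=581, giving nil.
Then jar index(): [cruzoz, groke, katist_ut, pledru].
I invoke sums minus using x=-80, — result: 89422/1127.
Calling sums start using x=-17, → -17.
Then sums minus using x=97, — result: -114.
I run sums quotient using x=-69, and observe 38/23.
Now I run jar bind using k=grapren, v=vege, and see nil.
I call jar purge using k=katist_ut, yielding reprada.


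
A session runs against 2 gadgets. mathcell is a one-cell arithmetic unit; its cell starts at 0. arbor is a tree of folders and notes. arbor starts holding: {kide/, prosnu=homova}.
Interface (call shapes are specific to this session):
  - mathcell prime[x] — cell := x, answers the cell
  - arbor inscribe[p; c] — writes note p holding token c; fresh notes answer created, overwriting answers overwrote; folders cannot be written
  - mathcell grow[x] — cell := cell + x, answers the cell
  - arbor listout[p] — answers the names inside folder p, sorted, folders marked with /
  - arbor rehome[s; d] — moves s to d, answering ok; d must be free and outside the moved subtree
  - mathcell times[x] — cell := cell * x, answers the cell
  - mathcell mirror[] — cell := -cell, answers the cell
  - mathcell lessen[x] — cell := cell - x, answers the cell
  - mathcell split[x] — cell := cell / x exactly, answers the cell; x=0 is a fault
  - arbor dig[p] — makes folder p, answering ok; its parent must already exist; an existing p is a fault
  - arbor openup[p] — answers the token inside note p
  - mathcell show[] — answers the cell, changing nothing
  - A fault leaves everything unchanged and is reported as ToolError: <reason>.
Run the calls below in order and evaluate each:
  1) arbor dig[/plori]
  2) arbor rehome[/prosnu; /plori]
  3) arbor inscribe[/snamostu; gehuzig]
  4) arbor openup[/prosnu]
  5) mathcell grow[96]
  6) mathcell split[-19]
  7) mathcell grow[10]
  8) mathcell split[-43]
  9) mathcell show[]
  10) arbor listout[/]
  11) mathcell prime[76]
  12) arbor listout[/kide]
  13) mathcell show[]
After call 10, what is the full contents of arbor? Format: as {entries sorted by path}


Answer: {kide/, plori/, prosnu=homova, snamostu=gehuzig}

Derivation:
Act: arbor dig[p=/plori]
Obs: ok
Act: arbor rehome[s=/prosnu; d=/plori]
Obs: ToolError: exists
Act: arbor inscribe[p=/snamostu; c=gehuzig]
Obs: created
Act: arbor openup[p=/prosnu]
Obs: homova
Act: mathcell grow[x=96]
Obs: 96
Act: mathcell split[x=-19]
Obs: -96/19
Act: mathcell grow[x=10]
Obs: 94/19
Act: mathcell split[x=-43]
Obs: -94/817
Act: mathcell show[]
Obs: -94/817
Act: arbor listout[p=/]
Obs: [kide/, plori/, prosnu, snamostu]
Act: mathcell prime[x=76]
Obs: 76
Act: arbor listout[p=/kide]
Obs: []
Act: mathcell show[]
Obs: 76


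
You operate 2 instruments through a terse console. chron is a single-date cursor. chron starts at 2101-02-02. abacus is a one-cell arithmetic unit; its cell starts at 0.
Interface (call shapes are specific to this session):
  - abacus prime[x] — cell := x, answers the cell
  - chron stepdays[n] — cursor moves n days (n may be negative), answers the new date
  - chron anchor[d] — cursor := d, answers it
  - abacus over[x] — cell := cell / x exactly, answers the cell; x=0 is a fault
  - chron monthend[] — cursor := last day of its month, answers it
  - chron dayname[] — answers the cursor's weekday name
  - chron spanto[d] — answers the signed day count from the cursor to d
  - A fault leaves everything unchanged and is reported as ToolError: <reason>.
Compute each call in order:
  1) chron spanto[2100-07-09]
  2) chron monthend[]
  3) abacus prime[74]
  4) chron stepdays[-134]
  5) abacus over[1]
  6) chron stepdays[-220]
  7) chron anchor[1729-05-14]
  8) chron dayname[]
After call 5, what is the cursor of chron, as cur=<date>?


Answer: cur=2100-10-17

Derivation:
>> chron spanto(d=2100-07-09)
<< -208
>> chron monthend()
<< 2101-02-28
>> abacus prime(x=74)
<< 74
>> chron stepdays(n=-134)
<< 2100-10-17
>> abacus over(x=1)
<< 74
>> chron stepdays(n=-220)
<< 2100-03-11
>> chron anchor(d=1729-05-14)
<< 1729-05-14
>> chron dayname()
<< Saturday


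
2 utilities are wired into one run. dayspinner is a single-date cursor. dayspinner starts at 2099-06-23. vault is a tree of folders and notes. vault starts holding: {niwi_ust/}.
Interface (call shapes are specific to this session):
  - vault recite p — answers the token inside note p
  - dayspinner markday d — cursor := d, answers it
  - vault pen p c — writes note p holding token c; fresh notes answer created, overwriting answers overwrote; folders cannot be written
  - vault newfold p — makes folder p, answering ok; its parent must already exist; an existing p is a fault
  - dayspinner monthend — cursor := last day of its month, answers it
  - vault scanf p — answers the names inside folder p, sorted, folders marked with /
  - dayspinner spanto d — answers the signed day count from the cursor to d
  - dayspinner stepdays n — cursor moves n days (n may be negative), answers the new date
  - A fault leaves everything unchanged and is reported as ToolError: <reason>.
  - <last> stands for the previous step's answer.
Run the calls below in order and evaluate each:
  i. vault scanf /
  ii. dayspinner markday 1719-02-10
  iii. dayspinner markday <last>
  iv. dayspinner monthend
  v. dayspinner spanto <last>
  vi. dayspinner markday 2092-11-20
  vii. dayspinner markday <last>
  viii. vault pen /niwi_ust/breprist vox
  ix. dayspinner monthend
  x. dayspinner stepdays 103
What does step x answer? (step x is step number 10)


Act: vault scanf[/]
Obs: [niwi_ust/]
Act: dayspinner markday[1719-02-10]
Obs: 1719-02-10
Act: dayspinner markday[<last>]
Obs: 1719-02-10
Act: dayspinner monthend[]
Obs: 1719-02-28
Act: dayspinner spanto[<last>]
Obs: 0
Act: dayspinner markday[2092-11-20]
Obs: 2092-11-20
Act: dayspinner markday[<last>]
Obs: 2092-11-20
Act: vault pen[/niwi_ust/breprist; vox]
Obs: created
Act: dayspinner monthend[]
Obs: 2092-11-30
Act: dayspinner stepdays[103]
Obs: 2093-03-13

Answer: 2093-03-13


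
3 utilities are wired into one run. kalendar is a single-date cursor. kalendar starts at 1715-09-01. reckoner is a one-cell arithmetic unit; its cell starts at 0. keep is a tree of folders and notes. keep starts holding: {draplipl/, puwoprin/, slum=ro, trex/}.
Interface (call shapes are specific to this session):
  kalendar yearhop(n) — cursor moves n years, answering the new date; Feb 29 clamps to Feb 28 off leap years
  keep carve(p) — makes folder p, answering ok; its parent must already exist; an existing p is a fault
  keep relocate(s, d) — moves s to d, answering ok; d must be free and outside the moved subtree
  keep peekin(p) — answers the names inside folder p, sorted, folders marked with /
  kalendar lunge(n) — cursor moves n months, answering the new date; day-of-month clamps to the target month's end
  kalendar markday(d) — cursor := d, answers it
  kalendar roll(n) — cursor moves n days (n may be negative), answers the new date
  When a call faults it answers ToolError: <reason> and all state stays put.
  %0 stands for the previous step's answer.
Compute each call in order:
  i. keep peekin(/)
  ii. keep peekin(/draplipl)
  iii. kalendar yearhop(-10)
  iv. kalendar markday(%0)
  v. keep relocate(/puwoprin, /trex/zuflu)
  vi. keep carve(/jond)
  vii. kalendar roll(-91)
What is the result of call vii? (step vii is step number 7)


Answer: 1705-06-02

Derivation:
>> keep peekin(/)
<< [draplipl/, puwoprin/, slum, trex/]
>> keep peekin(/draplipl)
<< []
>> kalendar yearhop(-10)
<< 1705-09-01
>> kalendar markday(%0)
<< 1705-09-01
>> keep relocate(/puwoprin, /trex/zuflu)
<< ok
>> keep carve(/jond)
<< ok
>> kalendar roll(-91)
<< 1705-06-02
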